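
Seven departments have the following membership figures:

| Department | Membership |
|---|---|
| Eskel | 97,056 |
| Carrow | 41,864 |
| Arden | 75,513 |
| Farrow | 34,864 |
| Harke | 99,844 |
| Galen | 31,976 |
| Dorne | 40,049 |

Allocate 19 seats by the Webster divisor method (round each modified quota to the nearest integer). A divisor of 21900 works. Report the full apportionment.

With modified divisor 21900: modified quotas Eskel 4.432, Carrow 1.912, Arden 3.448, Farrow 1.592, Harke 4.559, Galen 1.460, Dorne 1.829.
Rounding to the nearest integer: Eskel 4, Carrow 2, Arden 3, Farrow 2, Harke 5, Galen 1, Dorne 2 (total 19).

Eskel=4; Carrow=2; Arden=3; Farrow=2; Harke=5; Galen=1; Dorne=2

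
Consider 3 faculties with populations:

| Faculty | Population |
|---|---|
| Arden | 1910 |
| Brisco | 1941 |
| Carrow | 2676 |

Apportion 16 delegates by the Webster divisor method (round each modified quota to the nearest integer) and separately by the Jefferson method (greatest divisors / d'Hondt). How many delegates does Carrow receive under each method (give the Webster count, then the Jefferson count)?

6 and 7

Webster: Arden 5, Brisco 5, Carrow 6.
Jefferson: Arden 4, Brisco 5, Carrow 7.
Carrow gets 6 under Webster and 7 under Jefferson.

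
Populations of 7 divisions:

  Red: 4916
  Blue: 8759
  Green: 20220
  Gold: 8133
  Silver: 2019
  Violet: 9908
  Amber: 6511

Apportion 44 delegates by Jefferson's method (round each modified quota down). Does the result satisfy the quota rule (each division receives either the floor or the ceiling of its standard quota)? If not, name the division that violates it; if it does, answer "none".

Green

Standard quotas: Red 3.577, Blue 6.374, Green 14.714, Gold 5.918, Silver 1.469, Violet 7.210, Amber 4.738.
Jefferson allocation: Red 3, Blue 6, Green 16, Gold 6, Silver 1, Violet 7, Amber 5.
Green has quota 14.714 (lower 14, upper 15) but receives 16 — outside the quota interval.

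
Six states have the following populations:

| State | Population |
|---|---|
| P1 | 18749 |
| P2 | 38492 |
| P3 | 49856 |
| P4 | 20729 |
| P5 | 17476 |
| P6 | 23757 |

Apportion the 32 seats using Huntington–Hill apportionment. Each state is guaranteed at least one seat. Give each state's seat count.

P1 4, P2 7, P3 9, P4 4, P5 3, P6 5

With divisor 5284: modified quotas P1 3.548, P2 7.285, P3 9.435, P4 3.923, P5 3.307, P6 4.496.
Geometric-mean thresholds: P1 √(3·4)=3.464, P2 √(7·8)=7.483, P3 √(9·10)=9.487, P4 √(3·4)=3.464, P5 √(3·4)=3.464, P6 √(4·5)=4.472.
Each quota rounded against its threshold gives P1 4, P2 7, P3 9, P4 4, P5 3, P6 5 (total 32).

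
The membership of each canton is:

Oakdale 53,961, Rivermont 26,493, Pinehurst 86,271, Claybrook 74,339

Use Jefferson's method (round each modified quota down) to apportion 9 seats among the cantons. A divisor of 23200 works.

With modified divisor 23200: modified quotas Oakdale 2.326, Rivermont 1.142, Pinehurst 3.719, Claybrook 3.204.
Rounding down: Oakdale 2, Rivermont 1, Pinehurst 3, Claybrook 3 (total 9).

Oakdale 2; Rivermont 1; Pinehurst 3; Claybrook 3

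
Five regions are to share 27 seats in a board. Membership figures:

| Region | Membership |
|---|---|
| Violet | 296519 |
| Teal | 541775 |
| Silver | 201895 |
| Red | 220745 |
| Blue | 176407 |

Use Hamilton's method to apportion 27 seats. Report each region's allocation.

The standard divisor is 1437341/27 ≈ 53234.852.
Standard quotas: Violet 5.5700, Teal 10.1771, Silver 3.7925, Red 4.1466, Blue 3.3138.
Lower quotas: Violet 5, Teal 10, Silver 3, Red 4, Blue 3 (sum 25, leaving 2 seats).
Remainders in descending order: Silver 0.7925, Violet 0.5700, Blue 0.3138, Teal 0.1771, Red 0.1466.
The surplus seats go to Silver, Violet.

Violet=6; Teal=10; Silver=4; Red=4; Blue=3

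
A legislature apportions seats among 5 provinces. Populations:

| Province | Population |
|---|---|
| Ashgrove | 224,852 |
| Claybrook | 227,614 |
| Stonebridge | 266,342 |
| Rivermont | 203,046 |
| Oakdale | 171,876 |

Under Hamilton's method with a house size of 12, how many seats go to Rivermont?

2

Standard divisor: 1093730 ÷ 12 ≈ 91144.167.
Standard quotas: Ashgrove 2.4670, Claybrook 2.4973, Stonebridge 2.9222, Rivermont 2.2277, Oakdale 1.8858.
Lower quotas: Ashgrove 2, Claybrook 2, Stonebridge 2, Rivermont 2, Oakdale 1 (sum 9, leaving 3 seats).
Remainders in descending order: Stonebridge 0.9222, Oakdale 0.8858, Claybrook 0.4973, Ashgrove 0.4670, Rivermont 0.2277.
The surplus seats go to Stonebridge, Oakdale, Claybrook.
Rivermont receives 2.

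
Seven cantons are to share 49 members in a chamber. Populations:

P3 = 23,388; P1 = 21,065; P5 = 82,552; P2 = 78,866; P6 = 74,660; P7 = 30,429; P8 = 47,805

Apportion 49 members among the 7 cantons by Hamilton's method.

The standard divisor is 358765/49 ≈ 7321.735.
Standard quotas: P3 3.1943, P1 2.8771, P5 11.2749, P2 10.7715, P6 10.1970, P7 4.1560, P8 6.5292.
Lower quotas: P3 3, P1 2, P5 11, P2 10, P6 10, P7 4, P8 6 (sum 46, leaving 3 seats).
Remainders in descending order: P1 0.8771, P2 0.7715, P8 0.5292, P5 0.2749, P6 0.1970, P3 0.1943, P7 0.1560.
The surplus seats go to P1, P2, P8.

P3 3, P1 3, P5 11, P2 11, P6 10, P7 4, P8 7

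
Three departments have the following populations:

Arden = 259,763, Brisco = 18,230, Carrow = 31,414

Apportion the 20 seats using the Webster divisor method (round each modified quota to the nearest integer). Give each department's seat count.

Arden=17, Brisco=1, Carrow=2

Standard divisor 309407/20 ≈ 15470.35; standard quotas: Arden 16.791, Brisco 1.178, Carrow 2.031.
Rounding to the nearest integer gives Arden 17, Brisco 1, Carrow 2 — total 20, matching the house size, so no adjustment is needed.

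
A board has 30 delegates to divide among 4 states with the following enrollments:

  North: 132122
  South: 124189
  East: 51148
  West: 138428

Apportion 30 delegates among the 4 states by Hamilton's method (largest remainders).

North=9; South=8; East=4; West=9

The standard divisor is 445887/30 ≈ 14862.9.
Standard quotas: North 8.8894, South 8.3556, East 3.4413, West 9.3137.
Lower quotas: North 8, South 8, East 3, West 9 (sum 28, leaving 2 seats).
Remainders in descending order: North 0.8894, East 0.4413, South 0.3556, West 0.3137.
Largest remainders: North, East receive the extra seats.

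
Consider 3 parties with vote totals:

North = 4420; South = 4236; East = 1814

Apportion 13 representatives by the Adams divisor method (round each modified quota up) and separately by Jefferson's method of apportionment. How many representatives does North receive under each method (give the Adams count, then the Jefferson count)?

5 and 6

Adams: North 5, South 5, East 3.
Jefferson: North 6, South 5, East 2.
North gets 5 under Adams and 6 under Jefferson.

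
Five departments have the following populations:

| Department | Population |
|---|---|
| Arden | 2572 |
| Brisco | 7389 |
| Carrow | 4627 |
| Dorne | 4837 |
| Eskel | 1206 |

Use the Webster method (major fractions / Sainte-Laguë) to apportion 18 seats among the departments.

Arden 2, Brisco 7, Carrow 4, Dorne 4, Eskel 1

Standard divisor 20631/18 ≈ 1146.167; standard quotas: Arden 2.244, Brisco 6.447, Carrow 4.037, Dorne 4.220, Eskel 1.052.
Rounding to the nearest integer gives 2, 6, 4, 4, 1 = 17 seats, so the divisor must be adjusted.
With modified divisor 1100: modified quotas Arden 2.338, Brisco 6.717, Carrow 4.206, Dorne 4.397, Eskel 1.096.
Rounding to the nearest integer: Arden 2, Brisco 7, Carrow 4, Dorne 4, Eskel 1 (total 18).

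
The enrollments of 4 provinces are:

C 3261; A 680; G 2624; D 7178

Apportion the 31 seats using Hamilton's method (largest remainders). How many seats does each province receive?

C 7, A 2, G 6, D 16

Total 13743; standard divisor 13743/31 ≈ 443.323.
Standard quotas: C 7.3558, A 1.5339, G 5.9189, D 16.1914.
Lower quotas: C 7, A 1, G 5, D 16 (sum 29, leaving 2 seats).
Remainders in descending order: G 0.9189, A 0.5339, C 0.3558, D 0.1914.
Largest remainders: G, A receive the extra seats.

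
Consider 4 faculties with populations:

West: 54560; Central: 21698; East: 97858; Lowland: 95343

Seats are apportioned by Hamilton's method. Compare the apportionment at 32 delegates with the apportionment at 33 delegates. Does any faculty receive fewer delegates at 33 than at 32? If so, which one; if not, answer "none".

Central

At 32 seats: West 6, Central 3, East 12, Lowland 11.
At 33 seats: West 7, Central 2, East 12, Lowland 12.
Central drops from 3 to 2.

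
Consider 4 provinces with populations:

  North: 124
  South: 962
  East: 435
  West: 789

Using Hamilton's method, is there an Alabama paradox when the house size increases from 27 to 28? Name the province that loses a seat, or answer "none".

North

At 27 seats: North 2, South 11, East 5, West 9.
At 28 seats: North 1, South 12, East 5, West 10.
North drops from 2 to 1.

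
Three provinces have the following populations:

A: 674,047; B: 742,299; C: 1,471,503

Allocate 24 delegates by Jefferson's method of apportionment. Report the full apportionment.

Standard divisor 2887849/24 ≈ 120327.042; standard quotas: A 5.602, B 6.169, C 12.229.
Rounding down gives 5, 6, 12 = 23 seats, so the divisor must be adjusted.
With modified divisor 112800: modified quotas A 5.976, B 6.581, C 13.045.
Rounding down: A 5, B 6, C 13 (total 24).

A 5; B 6; C 13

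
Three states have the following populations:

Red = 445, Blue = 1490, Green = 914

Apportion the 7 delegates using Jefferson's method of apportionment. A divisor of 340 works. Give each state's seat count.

With modified divisor 340: modified quotas Red 1.309, Blue 4.382, Green 2.688.
Rounding down: Red 1, Blue 4, Green 2 (total 7).

Red 1, Blue 4, Green 2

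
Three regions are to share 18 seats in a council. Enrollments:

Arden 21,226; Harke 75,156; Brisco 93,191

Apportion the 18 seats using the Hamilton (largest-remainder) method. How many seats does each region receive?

Arden=2, Harke=7, Brisco=9

Standard divisor: 189573 ÷ 18 ≈ 10531.833.
Standard quotas: Arden 2.0154, Harke 7.1361, Brisco 8.8485.
Lower quotas: Arden 2, Harke 7, Brisco 8 (sum 17, leaving 1 seat).
Remainders in descending order: Brisco 0.8485, Harke 0.1361, Arden 0.0154.
The surplus seat goes to Brisco.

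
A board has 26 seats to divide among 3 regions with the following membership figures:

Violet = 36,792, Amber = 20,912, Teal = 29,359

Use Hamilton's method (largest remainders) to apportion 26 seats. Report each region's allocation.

Violet=11; Amber=6; Teal=9

The standard divisor is 87063/26 ≈ 3348.577.
Standard quotas: Violet 10.9874, Amber 6.2450, Teal 8.7676.
Lower quotas: Violet 10, Amber 6, Teal 8 (sum 24, leaving 2 seats).
Remainders in descending order: Violet 0.9874, Teal 0.7676, Amber 0.2450.
Largest remainders: Violet, Teal receive the extra seats.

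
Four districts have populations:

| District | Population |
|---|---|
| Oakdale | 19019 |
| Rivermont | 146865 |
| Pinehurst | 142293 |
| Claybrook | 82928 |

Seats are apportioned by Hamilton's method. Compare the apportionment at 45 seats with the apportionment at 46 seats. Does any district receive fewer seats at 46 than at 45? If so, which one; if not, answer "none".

none

At 45 seats: Oakdale 2, Rivermont 17, Pinehurst 16, Claybrook 10.
At 46 seats: Oakdale 2, Rivermont 17, Pinehurst 17, Claybrook 10.
No district's allocation decreased.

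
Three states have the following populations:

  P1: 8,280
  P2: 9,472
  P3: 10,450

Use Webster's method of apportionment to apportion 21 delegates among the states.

P1=6; P2=7; P3=8

Standard divisor 28202/21 ≈ 1342.952; standard quotas: P1 6.166, P2 7.053, P3 7.781.
Rounding to the nearest integer gives P1 6, P2 7, P3 8 — total 21, matching the house size, so no adjustment is needed.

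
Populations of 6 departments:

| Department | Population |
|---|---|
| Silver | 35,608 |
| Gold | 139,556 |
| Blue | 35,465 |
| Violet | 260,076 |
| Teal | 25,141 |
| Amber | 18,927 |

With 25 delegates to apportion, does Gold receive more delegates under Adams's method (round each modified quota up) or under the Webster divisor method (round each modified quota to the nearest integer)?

Adams: Silver 2, Gold 6, Blue 2, Violet 12, Teal 2, Amber 1.
Webster: Silver 2, Gold 7, Blue 2, Violet 12, Teal 1, Amber 1.
Gold gets 6 under Adams and 7 under Webster.

Webster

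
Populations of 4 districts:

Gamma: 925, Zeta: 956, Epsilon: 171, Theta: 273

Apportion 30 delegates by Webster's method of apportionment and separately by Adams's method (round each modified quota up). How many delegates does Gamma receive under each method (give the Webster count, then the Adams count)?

12 and 11

Webster: Gamma 12, Zeta 12, Epsilon 2, Theta 4.
Adams: Gamma 11, Zeta 12, Epsilon 3, Theta 4.
Gamma gets 12 under Webster and 11 under Adams.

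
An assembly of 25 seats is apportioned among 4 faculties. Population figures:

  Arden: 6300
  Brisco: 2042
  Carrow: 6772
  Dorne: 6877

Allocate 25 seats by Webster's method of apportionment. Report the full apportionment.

Standard divisor 21991/25 ≈ 879.64; standard quotas: Arden 7.162, Brisco 2.321, Carrow 7.699, Dorne 7.818.
Rounding to the nearest integer gives Arden 7, Brisco 2, Carrow 8, Dorne 8 — total 25, matching the house size, so no adjustment is needed.

Arden 7, Brisco 2, Carrow 8, Dorne 8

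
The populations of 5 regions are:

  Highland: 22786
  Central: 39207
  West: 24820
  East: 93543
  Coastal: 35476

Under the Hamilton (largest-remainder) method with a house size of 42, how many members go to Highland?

4

The standard divisor is 215832/42 ≈ 5138.857.
Standard quotas: Highland 4.4341, Central 7.6295, West 4.8299, East 18.2031, Coastal 6.9035.
Lower quotas: Highland 4, Central 7, West 4, East 18, Coastal 6 (sum 39, leaving 3 seats).
Remainders in descending order: Coastal 0.9035, West 0.8299, Central 0.6295, Highland 0.4341, East 0.2031.
Largest remainders: Coastal, West, Central receive the extra seats.
Highland receives 4.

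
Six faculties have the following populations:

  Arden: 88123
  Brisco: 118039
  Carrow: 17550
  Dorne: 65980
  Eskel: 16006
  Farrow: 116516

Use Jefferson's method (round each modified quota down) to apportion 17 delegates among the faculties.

Standard divisor 422214/17 ≈ 24836.118; standard quotas: Arden 3.548, Brisco 4.753, Carrow 0.707, Dorne 2.657, Eskel 0.644, Farrow 4.691.
Rounding down gives 3, 4, 0, 2, 0, 4 = 13 seats, so the divisor must be adjusted.
With modified divisor 20800: modified quotas Arden 4.237, Brisco 5.675, Carrow 0.844, Dorne 3.172, Eskel 0.770, Farrow 5.602.
Rounding down: Arden 4, Brisco 5, Carrow 0, Dorne 3, Eskel 0, Farrow 5 (total 17).

Arden=4, Brisco=5, Carrow=0, Dorne=3, Eskel=0, Farrow=5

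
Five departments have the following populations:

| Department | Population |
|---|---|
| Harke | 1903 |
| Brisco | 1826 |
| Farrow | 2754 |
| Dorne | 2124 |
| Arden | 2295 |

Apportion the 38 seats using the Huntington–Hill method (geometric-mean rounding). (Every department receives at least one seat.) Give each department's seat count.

Harke 7; Brisco 6; Farrow 10; Dorne 7; Arden 8

With divisor 287: modified quotas Harke 6.631, Brisco 6.362, Farrow 9.596, Dorne 7.401, Arden 7.997.
Geometric-mean thresholds: Harke √(6·7)=6.481, Brisco √(6·7)=6.481, Farrow √(9·10)=9.487, Dorne √(7·8)=7.483, Arden √(7·8)=7.483.
Each quota rounded against its threshold gives Harke 7, Brisco 6, Farrow 10, Dorne 7, Arden 8 (total 38).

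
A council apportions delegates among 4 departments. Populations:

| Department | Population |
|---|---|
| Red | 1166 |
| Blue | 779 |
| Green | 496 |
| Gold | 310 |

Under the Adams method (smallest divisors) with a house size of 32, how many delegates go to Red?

13

Standard divisor 2751/32 ≈ 85.969; standard quotas: Red 13.563, Blue 9.061, Green 5.770, Gold 3.606.
Rounding up gives 14, 10, 6, 4 = 34 seats, so the divisor must be adjusted.
With modified divisor 90: modified quotas Red 12.956, Blue 8.656, Green 5.511, Gold 3.444.
Rounding up: Red 13, Blue 9, Green 6, Gold 4 (total 32).
Red receives 13.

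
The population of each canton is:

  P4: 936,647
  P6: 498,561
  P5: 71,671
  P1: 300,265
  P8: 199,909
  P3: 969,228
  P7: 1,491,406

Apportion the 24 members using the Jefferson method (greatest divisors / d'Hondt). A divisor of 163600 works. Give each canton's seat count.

With modified divisor 163600: modified quotas P4 5.725, P6 3.047, P5 0.438, P1 1.835, P8 1.222, P3 5.924, P7 9.116.
Rounding down: P4 5, P6 3, P5 0, P1 1, P8 1, P3 5, P7 9 (total 24).

P4 5, P6 3, P5 0, P1 1, P8 1, P3 5, P7 9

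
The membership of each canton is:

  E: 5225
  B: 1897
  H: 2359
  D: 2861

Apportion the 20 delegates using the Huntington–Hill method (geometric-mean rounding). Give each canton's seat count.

With divisor 628: modified quotas E 8.320, B 3.021, H 3.756, D 4.556.
Geometric-mean thresholds: E √(8·9)=8.485, B √(3·4)=3.464, H √(3·4)=3.464, D √(4·5)=4.472.
Each quota rounded against its threshold gives E 8, B 3, H 4, D 5 (total 20).

E=8, B=3, H=4, D=5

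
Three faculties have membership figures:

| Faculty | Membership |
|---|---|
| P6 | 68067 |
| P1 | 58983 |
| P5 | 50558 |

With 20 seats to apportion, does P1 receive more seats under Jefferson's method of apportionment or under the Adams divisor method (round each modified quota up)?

Jefferson: P6 8, P1 6, P5 6.
Adams: P6 7, P1 7, P5 6.
P1 gets 6 under Jefferson and 7 under Adams.

Adams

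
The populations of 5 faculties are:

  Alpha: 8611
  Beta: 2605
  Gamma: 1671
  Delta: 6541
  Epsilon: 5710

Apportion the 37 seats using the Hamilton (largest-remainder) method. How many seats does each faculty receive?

Alpha 13, Beta 4, Gamma 2, Delta 10, Epsilon 8

Total 25138; standard divisor 25138/37 ≈ 679.405.
Standard quotas: Alpha 12.6743, Beta 3.8342, Gamma 2.4595, Delta 9.6275, Epsilon 8.4044.
Lower quotas: Alpha 12, Beta 3, Gamma 2, Delta 9, Epsilon 8 (sum 34, leaving 3 seats).
Remainders in descending order: Beta 0.8342, Alpha 0.6743, Delta 0.6275, Gamma 0.4595, Epsilon 0.4044.
The surplus seats go to Beta, Alpha, Delta.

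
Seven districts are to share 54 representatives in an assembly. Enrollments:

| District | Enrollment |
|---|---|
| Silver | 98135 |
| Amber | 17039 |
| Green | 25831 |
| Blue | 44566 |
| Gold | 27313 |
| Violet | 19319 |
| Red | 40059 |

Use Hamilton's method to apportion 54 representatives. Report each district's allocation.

The standard divisor is 272262/54 ≈ 5041.889.
Standard quotas: Silver 19.4639, Amber 3.3795, Green 5.1233, Blue 8.8391, Gold 5.4172, Violet 3.8317, Red 7.9452.
Lower quotas: Silver 19, Amber 3, Green 5, Blue 8, Gold 5, Violet 3, Red 7 (sum 50, leaving 4 seats).
Remainders in descending order: Red 0.9452, Blue 0.8391, Violet 0.8317, Silver 0.4639, Gold 0.4172, Amber 0.3795, Green 0.1233.
The surplus seats go to Red, Blue, Violet, Silver.

Silver 20, Amber 3, Green 5, Blue 9, Gold 5, Violet 4, Red 8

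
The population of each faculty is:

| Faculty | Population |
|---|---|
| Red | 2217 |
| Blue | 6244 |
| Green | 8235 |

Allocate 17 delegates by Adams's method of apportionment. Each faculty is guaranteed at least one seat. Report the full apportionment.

Red 3, Blue 6, Green 8

Standard divisor 16696/17 ≈ 982.118; standard quotas: Red 2.257, Blue 6.358, Green 8.385.
Rounding up gives 3, 7, 9 = 19 seats, so the divisor must be adjusted.
With modified divisor 1070: modified quotas Red 2.072, Blue 5.836, Green 7.696.
Rounding up: Red 3, Blue 6, Green 8 (total 17).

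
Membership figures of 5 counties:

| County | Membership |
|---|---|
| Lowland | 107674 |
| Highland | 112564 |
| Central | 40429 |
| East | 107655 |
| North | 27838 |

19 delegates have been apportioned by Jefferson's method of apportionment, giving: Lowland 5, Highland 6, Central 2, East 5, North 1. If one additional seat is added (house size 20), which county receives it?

Lowland

Priority for the next seat is population ÷ (current seats + 1).
Priorities: Lowland 17945.667, Highland 16080.571, Central 13476.333, East 17942.500, North 13919.000.
Highest priority: Lowland.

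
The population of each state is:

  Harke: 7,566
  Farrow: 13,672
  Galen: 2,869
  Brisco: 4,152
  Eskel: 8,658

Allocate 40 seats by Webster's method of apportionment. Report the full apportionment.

Standard divisor 36917/40 ≈ 922.925; standard quotas: Harke 8.198, Farrow 14.814, Galen 3.109, Brisco 4.499, Eskel 9.381.
Rounding to the nearest integer gives 8, 15, 3, 4, 9 = 39 seats, so the divisor must be adjusted.
With modified divisor 917: modified quotas Harke 8.251, Farrow 14.909, Galen 3.129, Brisco 4.528, Eskel 9.442.
Rounding to the nearest integer: Harke 8, Farrow 15, Galen 3, Brisco 5, Eskel 9 (total 40).

Harke=8, Farrow=15, Galen=3, Brisco=5, Eskel=9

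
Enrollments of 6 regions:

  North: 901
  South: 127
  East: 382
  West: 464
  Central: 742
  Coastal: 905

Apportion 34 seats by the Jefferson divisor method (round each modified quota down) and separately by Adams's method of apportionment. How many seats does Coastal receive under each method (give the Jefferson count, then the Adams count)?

Jefferson: North 9, South 1, East 4, West 4, Central 7, Coastal 9.
Adams: North 8, South 2, East 4, West 5, Central 7, Coastal 8.
Coastal gets 9 under Jefferson and 8 under Adams.

9 and 8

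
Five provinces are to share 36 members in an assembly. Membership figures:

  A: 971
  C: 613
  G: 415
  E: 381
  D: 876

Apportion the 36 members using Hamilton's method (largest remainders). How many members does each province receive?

A 11, C 7, G 4, E 4, D 10

The standard divisor is 3256/36 ≈ 90.444.
Standard quotas: A 10.736, C 6.778, G 4.588, E 4.213, D 9.686.
Lower quotas: A 10, C 6, G 4, E 4, D 9 (sum 33, leaving 3 seats).
Remainders in descending order: C 0.778, A 0.736, D 0.686, G 0.588, E 0.213.
The surplus seats go to C, A, D.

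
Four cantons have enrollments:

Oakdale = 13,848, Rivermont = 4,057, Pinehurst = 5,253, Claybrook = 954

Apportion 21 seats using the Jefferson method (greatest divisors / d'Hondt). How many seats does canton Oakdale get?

Standard divisor 24112/21 ≈ 1148.19; standard quotas: Oakdale 12.061, Rivermont 3.533, Pinehurst 4.575, Claybrook 0.831.
Rounding down gives 12, 3, 4, 0 = 19 seats, so the divisor must be adjusted.
With modified divisor 1030: modified quotas Oakdale 13.445, Rivermont 3.939, Pinehurst 5.100, Claybrook 0.926.
Rounding down: Oakdale 13, Rivermont 3, Pinehurst 5, Claybrook 0 (total 21).
Oakdale receives 13.

13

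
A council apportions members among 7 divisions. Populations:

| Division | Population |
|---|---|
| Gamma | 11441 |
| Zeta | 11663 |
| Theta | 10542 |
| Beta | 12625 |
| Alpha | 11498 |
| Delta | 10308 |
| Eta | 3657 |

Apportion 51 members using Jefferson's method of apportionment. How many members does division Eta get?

Standard divisor 71734/51 ≈ 1406.549; standard quotas: Gamma 8.134, Zeta 8.292, Theta 7.495, Beta 8.976, Alpha 8.175, Delta 7.329, Eta 2.600.
Rounding down gives 8, 8, 7, 8, 8, 7, 2 = 48 seats, so the divisor must be adjusted.
With modified divisor 1292: modified quotas Gamma 8.855, Zeta 9.027, Theta 8.159, Beta 9.772, Alpha 8.899, Delta 7.978, Eta 2.830.
Rounding down: Gamma 8, Zeta 9, Theta 8, Beta 9, Alpha 8, Delta 7, Eta 2 (total 51).
Eta receives 2.

2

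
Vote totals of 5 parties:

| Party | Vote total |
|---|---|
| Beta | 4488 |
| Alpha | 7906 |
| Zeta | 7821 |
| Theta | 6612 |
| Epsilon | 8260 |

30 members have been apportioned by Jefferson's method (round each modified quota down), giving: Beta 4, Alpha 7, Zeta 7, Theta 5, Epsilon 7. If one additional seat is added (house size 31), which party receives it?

Theta

Priority for the next seat is population ÷ (current seats + 1).
Priorities: Beta 897.600, Alpha 988.250, Zeta 977.625, Theta 1102.000, Epsilon 1032.500.
Highest priority: Theta.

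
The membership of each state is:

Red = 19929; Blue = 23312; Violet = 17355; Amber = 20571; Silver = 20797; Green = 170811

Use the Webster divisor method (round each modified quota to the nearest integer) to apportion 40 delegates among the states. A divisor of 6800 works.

With modified divisor 6800: modified quotas Red 2.931, Blue 3.428, Violet 2.552, Amber 3.025, Silver 3.058, Green 25.119.
Rounding to the nearest integer: Red 3, Blue 3, Violet 3, Amber 3, Silver 3, Green 25 (total 40).

Red 3; Blue 3; Violet 3; Amber 3; Silver 3; Green 25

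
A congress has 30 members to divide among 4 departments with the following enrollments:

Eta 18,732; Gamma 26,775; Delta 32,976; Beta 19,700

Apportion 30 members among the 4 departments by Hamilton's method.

Eta: 6; Gamma: 8; Delta: 10; Beta: 6

The standard divisor is 98183/30 ≈ 3272.767.
Standard quotas: Eta 5.7236, Gamma 8.1812, Delta 10.0759, Beta 6.0194.
Lower quotas: Eta 5, Gamma 8, Delta 10, Beta 6 (sum 29, leaving 1 seat).
Remainders in descending order: Eta 0.7236, Gamma 0.1812, Delta 0.0759, Beta 0.0194.
The surplus seat goes to Eta.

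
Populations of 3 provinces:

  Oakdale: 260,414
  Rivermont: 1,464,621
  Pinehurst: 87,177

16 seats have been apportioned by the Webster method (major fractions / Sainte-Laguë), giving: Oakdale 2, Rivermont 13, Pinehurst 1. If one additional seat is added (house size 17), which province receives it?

Priority for the next seat is population ÷ (current seats + 0.5).
Priorities: Oakdale 104165.600, Rivermont 108490.444, Pinehurst 58118.000.
Highest priority: Rivermont.

Rivermont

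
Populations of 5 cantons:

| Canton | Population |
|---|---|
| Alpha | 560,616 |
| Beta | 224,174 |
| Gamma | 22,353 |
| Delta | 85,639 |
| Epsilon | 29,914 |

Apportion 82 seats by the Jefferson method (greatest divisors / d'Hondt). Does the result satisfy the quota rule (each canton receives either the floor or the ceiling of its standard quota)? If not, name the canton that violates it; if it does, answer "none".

Standard quotas: Alpha 49.822, Beta 19.922, Gamma 1.987, Delta 7.611, Epsilon 2.658.
Jefferson allocation: Alpha 51, Beta 20, Gamma 2, Delta 7, Epsilon 2.
Alpha has quota 49.822 (lower 49, upper 50) but receives 51 — outside the quota interval.

Alpha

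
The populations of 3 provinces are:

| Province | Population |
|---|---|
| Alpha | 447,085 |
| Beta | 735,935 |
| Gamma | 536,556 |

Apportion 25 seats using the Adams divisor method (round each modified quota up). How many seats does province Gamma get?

Standard divisor 1719576/25 ≈ 68783.04; standard quotas: Alpha 6.500, Beta 10.699, Gamma 7.801.
Rounding up gives 7, 11, 8 = 26 seats, so the divisor must be adjusted.
With modified divisor 74100: modified quotas Alpha 6.034, Beta 9.932, Gamma 7.241.
Rounding up: Alpha 7, Beta 10, Gamma 8 (total 25).
Gamma receives 8.

8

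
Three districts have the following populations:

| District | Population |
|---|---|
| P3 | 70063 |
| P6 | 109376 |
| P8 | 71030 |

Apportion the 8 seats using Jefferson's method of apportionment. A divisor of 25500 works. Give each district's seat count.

P3 2, P6 4, P8 2

With modified divisor 25500: modified quotas P3 2.748, P6 4.289, P8 2.785.
Rounding down: P3 2, P6 4, P8 2 (total 8).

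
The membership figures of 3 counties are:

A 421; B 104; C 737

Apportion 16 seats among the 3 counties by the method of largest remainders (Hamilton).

A=5, B=1, C=10

Total 1262; standard divisor 1262/16 ≈ 78.875.
Standard quotas: A 5.338, B 1.319, C 9.344.
Lower quotas: A 5, B 1, C 9 (sum 15, leaving 1 seat).
Remainders in descending order: C 0.344, A 0.338, B 0.319.
Largest remainder: C receives the extra seat.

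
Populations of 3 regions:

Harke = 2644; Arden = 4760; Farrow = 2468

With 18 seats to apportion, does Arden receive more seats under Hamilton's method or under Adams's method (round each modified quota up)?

Hamilton

Hamilton: Harke 5, Arden 9, Farrow 4.
Adams: Harke 5, Arden 8, Farrow 5.
Arden gets 9 under Hamilton and 8 under Adams.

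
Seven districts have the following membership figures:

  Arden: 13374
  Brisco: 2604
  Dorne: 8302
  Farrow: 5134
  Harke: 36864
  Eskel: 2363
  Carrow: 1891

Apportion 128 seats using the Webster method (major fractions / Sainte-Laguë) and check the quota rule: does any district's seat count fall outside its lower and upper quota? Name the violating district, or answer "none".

Harke

Standard quotas: Arden 24.271, Brisco 4.726, Dorne 15.066, Farrow 9.317, Harke 66.900, Eskel 4.288, Carrow 3.432.
Webster allocation: Arden 24, Brisco 5, Dorne 15, Farrow 9, Harke 68, Eskel 4, Carrow 3.
Harke has quota 66.900 (lower 66, upper 67) but receives 68 — outside the quota interval.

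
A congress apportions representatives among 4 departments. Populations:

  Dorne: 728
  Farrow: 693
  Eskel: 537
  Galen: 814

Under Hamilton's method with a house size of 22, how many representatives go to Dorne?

6

The standard divisor is 2772/22 = 126.
Standard quotas: Dorne 5.778, Farrow 5.500, Eskel 4.262, Galen 6.460.
Lower quotas: Dorne 5, Farrow 5, Eskel 4, Galen 6 (sum 20, leaving 2 seats).
Remainders in descending order: Dorne 0.778, Farrow 0.500, Galen 0.460, Eskel 0.262.
Largest remainders: Dorne, Farrow receive the extra seats.
Dorne receives 6.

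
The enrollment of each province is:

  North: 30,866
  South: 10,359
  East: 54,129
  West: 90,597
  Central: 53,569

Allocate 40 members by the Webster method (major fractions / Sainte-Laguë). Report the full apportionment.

Standard divisor 239520/40 ≈ 5988; standard quotas: North 5.155, South 1.730, East 9.040, West 15.130, Central 8.946.
Rounding to the nearest integer gives North 5, South 2, East 9, West 15, Central 9 — total 40, matching the house size, so no adjustment is needed.

North: 5; South: 2; East: 9; West: 15; Central: 9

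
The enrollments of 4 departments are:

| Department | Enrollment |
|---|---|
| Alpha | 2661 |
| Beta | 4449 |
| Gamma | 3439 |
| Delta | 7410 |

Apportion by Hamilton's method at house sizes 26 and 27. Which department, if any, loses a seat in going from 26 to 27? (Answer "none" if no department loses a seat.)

At 26 seats: Alpha 4, Beta 6, Gamma 5, Delta 11.
At 27 seats: Alpha 4, Beta 7, Gamma 5, Delta 11.
No department's allocation decreased.

none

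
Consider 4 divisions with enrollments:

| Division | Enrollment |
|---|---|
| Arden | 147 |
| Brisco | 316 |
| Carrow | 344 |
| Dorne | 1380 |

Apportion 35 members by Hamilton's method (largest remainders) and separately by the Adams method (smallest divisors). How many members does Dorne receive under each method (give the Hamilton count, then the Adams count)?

22 and 21

Hamilton: Arden 2, Brisco 5, Carrow 6, Dorne 22.
Adams: Arden 3, Brisco 5, Carrow 6, Dorne 21.
Dorne gets 22 under Hamilton and 21 under Adams.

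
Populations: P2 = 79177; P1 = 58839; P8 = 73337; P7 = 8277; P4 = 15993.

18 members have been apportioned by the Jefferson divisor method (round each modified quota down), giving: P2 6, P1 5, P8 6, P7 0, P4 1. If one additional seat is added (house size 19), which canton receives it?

Priority for the next seat is population ÷ (current seats + 1).
Priorities: P2 11311.000, P1 9806.500, P8 10476.714, P7 8277.000, P4 7996.500.
Highest priority: P2.

P2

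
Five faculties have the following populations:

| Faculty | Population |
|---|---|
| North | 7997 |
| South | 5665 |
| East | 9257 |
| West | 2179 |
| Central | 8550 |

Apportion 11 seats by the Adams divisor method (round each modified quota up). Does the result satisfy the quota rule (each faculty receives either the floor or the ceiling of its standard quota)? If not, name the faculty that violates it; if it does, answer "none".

Standard quotas: North 2.614, South 1.852, East 3.026, West 0.712, Central 2.795.
Adams allocation: North 2, South 2, East 3, West 1, Central 3.
Every allocation lies between the lower and upper quota.

none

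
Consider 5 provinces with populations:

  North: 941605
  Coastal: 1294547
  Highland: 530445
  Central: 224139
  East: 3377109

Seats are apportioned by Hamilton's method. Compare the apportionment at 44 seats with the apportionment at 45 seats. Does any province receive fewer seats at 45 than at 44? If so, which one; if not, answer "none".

Central

At 44 seats: North 6, Coastal 9, Highland 4, Central 2, East 23.
At 45 seats: North 7, Coastal 9, Highland 4, Central 1, East 24.
Central drops from 2 to 1.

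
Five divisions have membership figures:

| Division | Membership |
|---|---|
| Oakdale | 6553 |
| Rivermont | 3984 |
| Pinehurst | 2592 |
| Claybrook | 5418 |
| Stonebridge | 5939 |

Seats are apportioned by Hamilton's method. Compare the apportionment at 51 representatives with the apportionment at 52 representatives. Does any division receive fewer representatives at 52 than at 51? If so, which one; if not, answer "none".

At 51 seats: Oakdale 14, Rivermont 8, Pinehurst 6, Claybrook 11, Stonebridge 12.
At 52 seats: Oakdale 14, Rivermont 8, Pinehurst 5, Claybrook 12, Stonebridge 13.
Pinehurst drops from 6 to 5.

Pinehurst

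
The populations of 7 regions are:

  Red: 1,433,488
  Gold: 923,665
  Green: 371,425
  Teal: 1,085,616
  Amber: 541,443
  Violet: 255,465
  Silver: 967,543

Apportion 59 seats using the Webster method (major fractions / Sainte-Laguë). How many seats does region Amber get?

6

Standard divisor 5578645/59 ≈ 94553.305; standard quotas: Red 15.161, Gold 9.769, Green 3.928, Teal 11.482, Amber 5.726, Violet 2.702, Silver 10.233.
Rounding to the nearest integer gives Red 15, Gold 10, Green 4, Teal 11, Amber 6, Violet 3, Silver 10 — total 59, matching the house size, so no adjustment is needed.
Amber receives 6.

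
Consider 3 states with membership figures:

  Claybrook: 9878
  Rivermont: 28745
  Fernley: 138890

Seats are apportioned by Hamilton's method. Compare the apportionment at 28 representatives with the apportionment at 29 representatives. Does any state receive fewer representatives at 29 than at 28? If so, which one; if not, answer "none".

At 28 seats: Claybrook 2, Rivermont 4, Fernley 22.
At 29 seats: Claybrook 1, Rivermont 5, Fernley 23.
Claybrook drops from 2 to 1.

Claybrook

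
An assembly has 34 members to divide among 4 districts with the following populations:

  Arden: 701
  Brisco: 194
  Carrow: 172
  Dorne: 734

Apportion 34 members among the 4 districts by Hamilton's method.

Standard divisor: 1801 ÷ 34 ≈ 52.971.
Standard quotas: Arden 13.234, Brisco 3.662, Carrow 3.247, Dorne 13.857.
Lower quotas: Arden 13, Brisco 3, Carrow 3, Dorne 13 (sum 32, leaving 2 seats).
Remainders in descending order: Dorne 0.857, Brisco 0.662, Carrow 0.247, Arden 0.234.
The surplus seats go to Dorne, Brisco.

Arden 13, Brisco 4, Carrow 3, Dorne 14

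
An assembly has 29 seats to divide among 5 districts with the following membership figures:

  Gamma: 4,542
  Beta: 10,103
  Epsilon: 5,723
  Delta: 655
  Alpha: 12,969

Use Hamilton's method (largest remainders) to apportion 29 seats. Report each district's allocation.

Gamma 4, Beta 9, Epsilon 5, Delta 0, Alpha 11

Total 33992; standard divisor 33992/29 ≈ 1172.138.
Standard quotas: Gamma 3.8750, Beta 8.6193, Epsilon 4.8825, Delta 0.5588, Alpha 11.0644.
Lower quotas: Gamma 3, Beta 8, Epsilon 4, Delta 0, Alpha 11 (sum 26, leaving 3 seats).
Remainders in descending order: Epsilon 0.8825, Gamma 0.8750, Beta 0.6193, Delta 0.5588, Alpha 0.0644.
The surplus seats go to Epsilon, Gamma, Beta.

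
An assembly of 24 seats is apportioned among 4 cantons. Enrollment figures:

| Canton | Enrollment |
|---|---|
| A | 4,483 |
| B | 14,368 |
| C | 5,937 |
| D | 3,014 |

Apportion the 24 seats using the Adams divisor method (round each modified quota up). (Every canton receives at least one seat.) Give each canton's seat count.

A 4; B 12; C 5; D 3

Standard divisor 27802/24 ≈ 1158.417; standard quotas: A 3.870, B 12.403, C 5.125, D 2.602.
Rounding up gives 4, 13, 6, 3 = 26 seats, so the divisor must be adjusted.
With modified divisor 1300: modified quotas A 3.448, B 11.052, C 4.567, D 2.318.
Rounding up: A 4, B 12, C 5, D 3 (total 24).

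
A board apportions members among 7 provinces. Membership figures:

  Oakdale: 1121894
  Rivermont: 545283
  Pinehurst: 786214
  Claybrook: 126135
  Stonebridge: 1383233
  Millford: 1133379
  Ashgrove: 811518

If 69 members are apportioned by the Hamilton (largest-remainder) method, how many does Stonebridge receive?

The standard divisor is 5907656/69 ≈ 85618.203.
Standard quotas: Oakdale 13.1035, Rivermont 6.3688, Pinehurst 9.1828, Claybrook 1.4732, Stonebridge 16.1558, Millford 13.2376, Ashgrove 9.4783.
Lower quotas: Oakdale 13, Rivermont 6, Pinehurst 9, Claybrook 1, Stonebridge 16, Millford 13, Ashgrove 9 (sum 67, leaving 2 seats).
Remainders in descending order: Ashgrove 0.4783, Claybrook 0.4732, Rivermont 0.3688, Millford 0.2376, Pinehurst 0.1828, Stonebridge 0.1558, Oakdale 0.1035.
The surplus seats go to Ashgrove, Claybrook.
Stonebridge receives 16.

16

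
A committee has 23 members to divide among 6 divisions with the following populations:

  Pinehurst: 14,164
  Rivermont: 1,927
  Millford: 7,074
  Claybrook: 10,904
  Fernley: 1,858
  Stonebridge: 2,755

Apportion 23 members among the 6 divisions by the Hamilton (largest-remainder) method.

Standard divisor: 38682 ÷ 23 ≈ 1681.826.
Standard quotas: Pinehurst 8.4218, Rivermont 1.1458, Millford 4.2061, Claybrook 6.4834, Fernley 1.1048, Stonebridge 1.6381.
Lower quotas: Pinehurst 8, Rivermont 1, Millford 4, Claybrook 6, Fernley 1, Stonebridge 1 (sum 21, leaving 2 seats).
Remainders in descending order: Stonebridge 0.6381, Claybrook 0.4834, Pinehurst 0.4218, Millford 0.2061, Rivermont 0.1458, Fernley 0.1048.
The surplus seats go to Stonebridge, Claybrook.

Pinehurst=8, Rivermont=1, Millford=4, Claybrook=7, Fernley=1, Stonebridge=2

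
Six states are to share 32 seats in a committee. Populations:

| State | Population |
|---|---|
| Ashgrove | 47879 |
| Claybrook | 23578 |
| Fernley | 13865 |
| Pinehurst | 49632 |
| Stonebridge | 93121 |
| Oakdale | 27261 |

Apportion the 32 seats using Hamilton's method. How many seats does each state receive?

Ashgrove 6; Claybrook 3; Fernley 2; Pinehurst 6; Stonebridge 12; Oakdale 3

Total 255336; standard divisor 255336/32 ≈ 7979.25.
Standard quotas: Ashgrove 6.0004, Claybrook 2.9549, Fernley 1.7376, Pinehurst 6.2201, Stonebridge 11.6704, Oakdale 3.4165.
Lower quotas: Ashgrove 6, Claybrook 2, Fernley 1, Pinehurst 6, Stonebridge 11, Oakdale 3 (sum 29, leaving 3 seats).
Remainders in descending order: Claybrook 0.9549, Fernley 0.7376, Stonebridge 0.6704, Oakdale 0.4165, Pinehurst 0.2201, Ashgrove 0.0004.
Largest remainders: Claybrook, Fernley, Stonebridge receive the extra seats.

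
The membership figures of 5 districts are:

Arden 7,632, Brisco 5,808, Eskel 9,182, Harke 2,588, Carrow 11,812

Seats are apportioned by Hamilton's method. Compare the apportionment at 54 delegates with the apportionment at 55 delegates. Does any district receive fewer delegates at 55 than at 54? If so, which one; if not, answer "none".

At 54 seats: Arden 11, Brisco 9, Eskel 13, Harke 4, Carrow 17.
At 55 seats: Arden 11, Brisco 9, Eskel 14, Harke 4, Carrow 17.
No district's allocation decreased.

none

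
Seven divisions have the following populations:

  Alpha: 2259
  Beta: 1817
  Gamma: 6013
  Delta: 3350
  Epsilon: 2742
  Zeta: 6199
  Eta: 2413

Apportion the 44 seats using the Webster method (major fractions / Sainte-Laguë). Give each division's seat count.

Standard divisor 24793/44 ≈ 563.477; standard quotas: Alpha 4.009, Beta 3.225, Gamma 10.671, Delta 5.945, Epsilon 4.866, Zeta 11.001, Eta 4.282.
Rounding to the nearest integer gives Alpha 4, Beta 3, Gamma 11, Delta 6, Epsilon 5, Zeta 11, Eta 4 — total 44, matching the house size, so no adjustment is needed.

Alpha 4, Beta 3, Gamma 11, Delta 6, Epsilon 5, Zeta 11, Eta 4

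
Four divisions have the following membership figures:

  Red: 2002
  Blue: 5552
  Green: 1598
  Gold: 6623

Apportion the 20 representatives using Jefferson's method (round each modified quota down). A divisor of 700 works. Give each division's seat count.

Red=2, Blue=7, Green=2, Gold=9

With modified divisor 700: modified quotas Red 2.860, Blue 7.931, Green 2.283, Gold 9.461.
Rounding down: Red 2, Blue 7, Green 2, Gold 9 (total 20).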